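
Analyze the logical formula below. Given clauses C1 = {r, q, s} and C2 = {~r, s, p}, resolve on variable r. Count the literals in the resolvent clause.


Remove r from C1 and ~r from C2.
C1 remainder: {q, s}
C2 remainder: {s, p}
Union (resolvent): {p, q, s}
Resolvent has 3 literal(s).

3


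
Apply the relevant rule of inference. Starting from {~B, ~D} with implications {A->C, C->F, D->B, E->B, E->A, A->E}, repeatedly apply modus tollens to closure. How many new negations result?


Initial negated facts: {~B, ~D}
Apply modus tollens to closure:
  ~B and E->B  =>  ~E
  ~E and A->E  =>  ~A
Final negated: {~A, ~B, ~D, ~E}
New negations: {~A, ~E}
Count = 2

2


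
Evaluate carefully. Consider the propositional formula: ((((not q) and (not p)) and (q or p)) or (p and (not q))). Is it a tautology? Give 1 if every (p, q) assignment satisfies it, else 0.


Check all 4 assignments:
p=0, q=0: 0
p=0, q=1: 0
p=1, q=0: 1
p=1, q=1: 0
Satisfying count = 1/4.
Tautology iff count = 4: no.

0


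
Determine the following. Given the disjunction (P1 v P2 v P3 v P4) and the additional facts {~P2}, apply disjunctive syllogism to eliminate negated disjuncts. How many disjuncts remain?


Original disjuncts (4): P1, P2, P3, P4
Negated (eliminate): ~P2
Remaining disjuncts: P1, P3, P4
Count = 4 - 1 = 3

3


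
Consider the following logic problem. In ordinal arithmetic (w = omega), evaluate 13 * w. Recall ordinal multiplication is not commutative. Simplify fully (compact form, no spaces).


Compute 13 * w.
Ordinal * is associative and left-distributive over +, but NOT commutative; for finite n>1, n*w = w but w*n stays w*n.
For finite n>0, n * w = sup{n*k : k<w} = w. So 13 * w = w.
Result = w

w


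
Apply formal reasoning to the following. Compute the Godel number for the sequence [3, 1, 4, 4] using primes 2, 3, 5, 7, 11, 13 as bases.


Encode each element as an exponent of the corresponding prime:
  2^3 = 8
  3^1 = 3
  5^4 = 625
  7^4 = 2401
Product = 8 * 3 * 625 * 2401 = 36015000

36015000


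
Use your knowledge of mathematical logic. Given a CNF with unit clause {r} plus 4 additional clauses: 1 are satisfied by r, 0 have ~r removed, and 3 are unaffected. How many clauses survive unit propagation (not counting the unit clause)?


Satisfied (removed): 1
Shortened (remain): 0
Unchanged (remain): 3
Remaining = 0 + 3 = 3

3


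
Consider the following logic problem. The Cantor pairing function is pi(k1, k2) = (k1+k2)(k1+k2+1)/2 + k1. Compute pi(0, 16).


k1 + k2 = 16
(k1+k2)(k1+k2+1)/2 = 16 * 17 / 2 = 136
pi = 136 + 0 = 136

136


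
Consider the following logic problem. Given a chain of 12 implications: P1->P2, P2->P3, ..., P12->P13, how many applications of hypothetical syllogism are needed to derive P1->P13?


With 12 implications in a chain connecting 13 propositions:
P1->P2, P2->P3, ..., P12->P13
Steps needed = (number of implications) - 1 = 12 - 1 = 11

11


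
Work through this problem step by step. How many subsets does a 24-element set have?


The power set of a set with n elements has 2^n elements.
|P(S)| = 2^24 = 16777216

16777216


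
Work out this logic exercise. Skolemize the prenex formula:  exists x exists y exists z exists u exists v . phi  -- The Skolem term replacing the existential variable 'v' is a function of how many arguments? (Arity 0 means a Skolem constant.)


Quantifier prefix: exists x exists y exists z exists u exists v
'v' is existentially quantified at position 5.
No universal quantifiers precede it.
Skolem function arity = 0 (a Skolem constant)

0


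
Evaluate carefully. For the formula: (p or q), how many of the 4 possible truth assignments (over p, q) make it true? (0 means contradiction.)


Check all 4 assignments:
p=0, q=0: 0
p=0, q=1: 1
p=1, q=0: 1
p=1, q=1: 1
Count of True = 3

3


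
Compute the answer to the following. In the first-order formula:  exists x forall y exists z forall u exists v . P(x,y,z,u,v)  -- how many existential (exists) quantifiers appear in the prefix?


Quantifier prefix: exists x forall y exists z forall u exists v
Mark each quantifier type:
  E U E U E
Universal count = 2, Existential count = 3
Asked for existential (exists) quantifiers: 3

3


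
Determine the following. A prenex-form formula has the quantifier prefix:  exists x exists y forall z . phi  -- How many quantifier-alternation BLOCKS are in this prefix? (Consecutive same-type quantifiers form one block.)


Quantifier-type sequence: E E A  (A=forall, E=exists)
Group into maximal same-type runs:
  Ex2 | Ax1
Number of blocks = 2

2


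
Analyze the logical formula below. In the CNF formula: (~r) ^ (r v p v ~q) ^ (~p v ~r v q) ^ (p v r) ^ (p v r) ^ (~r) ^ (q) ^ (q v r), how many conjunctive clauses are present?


A CNF formula is a conjunction of clauses.
Clauses are separated by ^.
Counting the conjuncts: 8 clauses.

8


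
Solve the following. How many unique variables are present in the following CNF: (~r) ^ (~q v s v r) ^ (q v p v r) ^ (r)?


Identify each variable that appears in the formula.
Variables found: p, q, r, s
Count = 4

4


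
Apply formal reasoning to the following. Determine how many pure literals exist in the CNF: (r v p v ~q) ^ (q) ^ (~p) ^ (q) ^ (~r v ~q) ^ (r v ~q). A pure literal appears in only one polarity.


Check each variable for pure literal status:
p: mixed (not pure)
q: mixed (not pure)
r: mixed (not pure)
Pure literal count = 0

0


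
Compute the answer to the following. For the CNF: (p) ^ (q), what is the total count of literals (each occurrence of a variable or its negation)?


Counting literals in each clause:
Clause 1: 1 literal(s)
Clause 2: 1 literal(s)
Total = 2

2


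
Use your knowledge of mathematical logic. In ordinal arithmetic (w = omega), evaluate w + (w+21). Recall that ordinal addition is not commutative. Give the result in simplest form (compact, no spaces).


Compute w + (w+21).
Ordinal + is associative but NOT commutative; for finite n>0, n + w = w but w + n stays w+n.
w + (w+21) = (w+w) + 21 = w*2+21.
Result = w*2+21

w*2+21


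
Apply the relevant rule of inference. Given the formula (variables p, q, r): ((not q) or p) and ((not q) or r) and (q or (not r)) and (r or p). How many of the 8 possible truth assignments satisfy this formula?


Evaluate all 8 assignments for p, q, r:
p=0, q=0, r=0: 0
p=0, q=0, r=1: 0
p=0, q=1, r=0: 0
p=0, q=1, r=1: 0
p=1, q=0, r=0: 1
p=1, q=0, r=1: 0
p=1, q=1, r=0: 0
p=1, q=1, r=1: 1
Satisfying count = 2

2


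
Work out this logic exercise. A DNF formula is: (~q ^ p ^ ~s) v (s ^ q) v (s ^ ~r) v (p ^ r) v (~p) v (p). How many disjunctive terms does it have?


A DNF formula is a disjunction of terms (conjunctions).
Terms are separated by v.
Counting the disjuncts: 6 terms.

6


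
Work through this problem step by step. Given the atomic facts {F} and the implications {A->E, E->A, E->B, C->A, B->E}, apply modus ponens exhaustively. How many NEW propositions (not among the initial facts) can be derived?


Initial facts: {F}
Apply modus ponens to closure:
  (no implication fires)
Final known: {F}
New propositions: {(none)}
Count = 0

0


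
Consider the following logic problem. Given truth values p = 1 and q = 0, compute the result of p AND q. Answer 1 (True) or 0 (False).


p = 1, q = 0
Operation: p AND q
Evaluate: 1 AND 0 = 0

0


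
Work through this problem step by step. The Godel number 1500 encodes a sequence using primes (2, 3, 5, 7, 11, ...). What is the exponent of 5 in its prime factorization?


Factorize 1500 by dividing by 5 repeatedly.
Division steps: 5 divides 1500 exactly 3 time(s).
Exponent of 5 = 3

3


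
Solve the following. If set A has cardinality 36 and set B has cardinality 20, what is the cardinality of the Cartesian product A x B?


The Cartesian product A x B contains all ordered pairs (a, b).
|A x B| = |A| * |B| = 36 * 20 = 720

720


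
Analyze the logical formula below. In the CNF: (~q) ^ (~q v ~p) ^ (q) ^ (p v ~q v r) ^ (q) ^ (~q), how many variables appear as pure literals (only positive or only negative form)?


Check each variable for pure literal status:
p: mixed (not pure)
q: mixed (not pure)
r: pure positive
Pure literal count = 1

1


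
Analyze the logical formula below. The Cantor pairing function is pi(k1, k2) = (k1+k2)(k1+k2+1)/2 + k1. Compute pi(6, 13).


k1 + k2 = 19
(k1+k2)(k1+k2+1)/2 = 19 * 20 / 2 = 190
pi = 190 + 6 = 196

196


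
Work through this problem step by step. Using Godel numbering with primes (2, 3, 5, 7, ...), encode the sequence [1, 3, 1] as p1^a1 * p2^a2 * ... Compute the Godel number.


Encode each element as an exponent of the corresponding prime:
  2^1 = 2
  3^3 = 27
  5^1 = 5
Product = 2 * 27 * 5 = 270

270


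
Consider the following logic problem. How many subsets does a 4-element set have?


The power set of a set with n elements has 2^n elements.
|P(S)| = 2^4 = 16

16


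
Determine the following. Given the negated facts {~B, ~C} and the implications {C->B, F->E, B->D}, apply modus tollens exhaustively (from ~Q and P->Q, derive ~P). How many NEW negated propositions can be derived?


Initial negated facts: {~B, ~C}
Apply modus tollens to closure:
  (no implication fires)
Final negated: {~B, ~C}
New negations: {(none)}
Count = 0

0


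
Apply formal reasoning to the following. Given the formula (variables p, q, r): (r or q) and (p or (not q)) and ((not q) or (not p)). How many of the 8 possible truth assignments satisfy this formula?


Evaluate all 8 assignments for p, q, r:
p=0, q=0, r=0: 0
p=0, q=0, r=1: 1
p=0, q=1, r=0: 0
p=0, q=1, r=1: 0
p=1, q=0, r=0: 0
p=1, q=0, r=1: 1
p=1, q=1, r=0: 0
p=1, q=1, r=1: 0
Satisfying count = 2

2


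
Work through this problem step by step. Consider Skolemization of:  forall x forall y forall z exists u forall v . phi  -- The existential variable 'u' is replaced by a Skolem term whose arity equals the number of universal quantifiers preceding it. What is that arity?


Quantifier prefix: forall x forall y forall z exists u forall v
'u' is existentially quantified at position 4.
Universal variables preceding it: x, y, z
Skolem function arity = 3

3


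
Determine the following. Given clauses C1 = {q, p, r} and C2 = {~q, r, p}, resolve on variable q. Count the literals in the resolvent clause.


Remove q from C1 and ~q from C2.
C1 remainder: {p, r}
C2 remainder: {r, p}
Union (resolvent): {p, r}
Resolvent has 2 literal(s).

2


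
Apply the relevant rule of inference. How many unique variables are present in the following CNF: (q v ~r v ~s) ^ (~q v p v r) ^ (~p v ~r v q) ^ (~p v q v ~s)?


Identify each variable that appears in the formula.
Variables found: p, q, r, s
Count = 4

4


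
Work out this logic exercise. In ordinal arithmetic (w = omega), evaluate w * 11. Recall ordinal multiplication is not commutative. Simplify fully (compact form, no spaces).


Compute w * 11.
Ordinal * is associative and left-distributive over +, but NOT commutative; for finite n>1, n*w = w but w*n stays w*n.
w * 11 means 11 copies of w concatenated: w*11.
Result = w*11

w*11


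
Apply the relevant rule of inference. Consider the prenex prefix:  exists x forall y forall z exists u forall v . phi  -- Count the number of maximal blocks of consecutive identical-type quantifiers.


Quantifier-type sequence: E A A E A  (A=forall, E=exists)
Group into maximal same-type runs:
  Ex1 | Ax2 | Ex1 | Ax1
Number of blocks = 4

4


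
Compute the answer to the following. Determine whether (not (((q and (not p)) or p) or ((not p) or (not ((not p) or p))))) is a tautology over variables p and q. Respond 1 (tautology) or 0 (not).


Check all 4 assignments:
p=0, q=0: 0
p=0, q=1: 0
p=1, q=0: 0
p=1, q=1: 0
Satisfying count = 0/4.
Tautology iff count = 4: no.

0


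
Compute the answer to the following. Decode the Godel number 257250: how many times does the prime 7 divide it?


Factorize 257250 by dividing by 7 repeatedly.
Division steps: 7 divides 257250 exactly 3 time(s).
Exponent of 7 = 3

3


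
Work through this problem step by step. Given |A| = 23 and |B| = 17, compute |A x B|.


The Cartesian product A x B contains all ordered pairs (a, b).
|A x B| = |A| * |B| = 23 * 17 = 391

391


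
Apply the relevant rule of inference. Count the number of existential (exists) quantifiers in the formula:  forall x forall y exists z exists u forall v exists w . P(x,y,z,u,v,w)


Quantifier prefix: forall x forall y exists z exists u forall v exists w
Mark each quantifier type:
  U U E E U E
Universal count = 3, Existential count = 3
Asked for existential (exists) quantifiers: 3

3


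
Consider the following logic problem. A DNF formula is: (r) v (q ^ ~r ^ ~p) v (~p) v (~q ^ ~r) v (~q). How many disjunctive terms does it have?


A DNF formula is a disjunction of terms (conjunctions).
Terms are separated by v.
Counting the disjuncts: 5 terms.

5


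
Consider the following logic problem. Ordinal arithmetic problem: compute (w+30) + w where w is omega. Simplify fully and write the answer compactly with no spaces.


Compute (w+30) + w.
Ordinal + is associative but NOT commutative; for finite n>0, n + w = w but w + n stays w+n.
(w+30) + w = w + (30+w) = w + w = w*2 (the finite tail 30 is absorbed by the right w).
Result = w*2

w*2


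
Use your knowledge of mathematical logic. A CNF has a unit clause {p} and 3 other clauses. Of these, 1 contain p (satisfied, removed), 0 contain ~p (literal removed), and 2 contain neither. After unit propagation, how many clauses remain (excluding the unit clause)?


Satisfied (removed): 1
Shortened (remain): 0
Unchanged (remain): 2
Remaining = 0 + 2 = 2

2


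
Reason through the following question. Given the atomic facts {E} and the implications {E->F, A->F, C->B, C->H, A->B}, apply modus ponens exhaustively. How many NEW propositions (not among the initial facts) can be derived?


Initial facts: {E}
Apply modus ponens to closure:
  E and E->F  =>  F
Final known: {E, F}
New propositions: {F}
Count = 1

1


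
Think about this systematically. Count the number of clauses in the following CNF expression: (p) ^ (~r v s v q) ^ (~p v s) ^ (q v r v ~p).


A CNF formula is a conjunction of clauses.
Clauses are separated by ^.
Counting the conjuncts: 4 clauses.

4


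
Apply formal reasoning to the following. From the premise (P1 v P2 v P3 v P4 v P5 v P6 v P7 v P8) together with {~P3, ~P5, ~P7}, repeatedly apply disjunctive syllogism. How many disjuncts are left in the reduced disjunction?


Original disjuncts (8): P1, P2, P3, P4, P5, P6, P7, P8
Negated (eliminate): ~P3, ~P5, ~P7
Remaining disjuncts: P1, P2, P4, P6, P8
Count = 8 - 3 = 5

5


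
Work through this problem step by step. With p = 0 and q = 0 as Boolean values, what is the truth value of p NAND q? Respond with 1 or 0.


p = 0, q = 0
Operation: p NAND q
Evaluate: 0 NAND 0 = 1

1


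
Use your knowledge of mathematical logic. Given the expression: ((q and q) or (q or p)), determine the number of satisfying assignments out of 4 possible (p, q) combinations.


Check all 4 assignments:
p=0, q=0: 0
p=0, q=1: 1
p=1, q=0: 1
p=1, q=1: 1
Count of True = 3

3


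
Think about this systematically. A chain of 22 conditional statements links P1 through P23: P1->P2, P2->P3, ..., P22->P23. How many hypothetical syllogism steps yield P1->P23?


With 22 implications in a chain connecting 23 propositions:
P1->P2, P2->P3, ..., P22->P23
Steps needed = (number of implications) - 1 = 22 - 1 = 21

21


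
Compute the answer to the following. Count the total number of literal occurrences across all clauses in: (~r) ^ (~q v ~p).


Counting literals in each clause:
Clause 1: 1 literal(s)
Clause 2: 2 literal(s)
Total = 3

3


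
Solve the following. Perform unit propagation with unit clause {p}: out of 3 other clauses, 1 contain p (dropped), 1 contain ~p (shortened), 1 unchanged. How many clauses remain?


Satisfied (removed): 1
Shortened (remain): 1
Unchanged (remain): 1
Remaining = 1 + 1 = 2

2


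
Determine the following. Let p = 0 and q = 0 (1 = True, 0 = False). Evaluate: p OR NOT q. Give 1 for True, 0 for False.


p = 0, q = 0
Operation: p OR NOT q
Evaluate: 0 OR NOT 0 = 1

1


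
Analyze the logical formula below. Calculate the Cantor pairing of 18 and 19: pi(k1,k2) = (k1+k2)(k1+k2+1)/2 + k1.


k1 + k2 = 37
(k1+k2)(k1+k2+1)/2 = 37 * 38 / 2 = 703
pi = 703 + 18 = 721

721


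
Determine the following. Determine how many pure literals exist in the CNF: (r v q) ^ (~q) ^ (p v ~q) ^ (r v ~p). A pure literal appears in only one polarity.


Check each variable for pure literal status:
p: mixed (not pure)
q: mixed (not pure)
r: pure positive
Pure literal count = 1

1


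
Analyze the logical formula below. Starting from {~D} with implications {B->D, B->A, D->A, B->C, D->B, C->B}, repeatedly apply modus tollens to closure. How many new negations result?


Initial negated facts: {~D}
Apply modus tollens to closure:
  ~D and B->D  =>  ~B
  ~B and C->B  =>  ~C
Final negated: {~B, ~C, ~D}
New negations: {~B, ~C}
Count = 2

2


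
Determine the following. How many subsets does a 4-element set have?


The power set of a set with n elements has 2^n elements.
|P(S)| = 2^4 = 16

16


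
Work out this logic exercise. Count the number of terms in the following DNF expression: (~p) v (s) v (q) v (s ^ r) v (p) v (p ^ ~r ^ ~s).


A DNF formula is a disjunction of terms (conjunctions).
Terms are separated by v.
Counting the disjuncts: 6 terms.

6


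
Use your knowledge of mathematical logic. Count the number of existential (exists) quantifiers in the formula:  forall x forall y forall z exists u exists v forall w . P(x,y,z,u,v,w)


Quantifier prefix: forall x forall y forall z exists u exists v forall w
Mark each quantifier type:
  U U U E E U
Universal count = 4, Existential count = 2
Asked for existential (exists) quantifiers: 2

2


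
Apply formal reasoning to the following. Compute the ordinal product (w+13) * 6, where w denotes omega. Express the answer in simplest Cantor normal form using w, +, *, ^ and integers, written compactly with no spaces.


Compute (w+13) * 6.
Ordinal * is associative and left-distributive over +, but NOT commutative; for finite n>1, n*w = w but w*n stays w*n.
(w+13) * 6 = (w+13) repeated 6 times. Each intermediate +13 is absorbed by the following w; only the last survives: w*6+13.
Result = w*6+13

w*6+13


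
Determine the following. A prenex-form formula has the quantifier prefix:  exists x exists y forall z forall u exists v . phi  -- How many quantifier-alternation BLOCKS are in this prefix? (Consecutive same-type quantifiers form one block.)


Quantifier-type sequence: E E A A E  (A=forall, E=exists)
Group into maximal same-type runs:
  Ex2 | Ax2 | Ex1
Number of blocks = 3

3


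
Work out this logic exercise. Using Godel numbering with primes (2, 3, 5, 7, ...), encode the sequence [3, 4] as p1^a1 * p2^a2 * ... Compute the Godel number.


Encode each element as an exponent of the corresponding prime:
  2^3 = 8
  3^4 = 81
Product = 8 * 81 = 648

648


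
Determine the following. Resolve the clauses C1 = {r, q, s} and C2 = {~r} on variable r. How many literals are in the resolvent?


Remove r from C1 and ~r from C2.
C1 remainder: {q, s}
C2 remainder: {}
Union (resolvent): {q, s}
Resolvent has 2 literal(s).

2


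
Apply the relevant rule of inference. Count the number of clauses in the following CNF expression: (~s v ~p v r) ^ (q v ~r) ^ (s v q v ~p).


A CNF formula is a conjunction of clauses.
Clauses are separated by ^.
Counting the conjuncts: 3 clauses.

3


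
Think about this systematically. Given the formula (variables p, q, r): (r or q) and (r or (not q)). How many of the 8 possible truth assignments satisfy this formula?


Evaluate all 8 assignments for p, q, r:
p=0, q=0, r=0: 0
p=0, q=0, r=1: 1
p=0, q=1, r=0: 0
p=0, q=1, r=1: 1
p=1, q=0, r=0: 0
p=1, q=0, r=1: 1
p=1, q=1, r=0: 0
p=1, q=1, r=1: 1
Satisfying count = 4

4


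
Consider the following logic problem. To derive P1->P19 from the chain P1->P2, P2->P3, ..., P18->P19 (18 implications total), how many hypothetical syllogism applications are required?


With 18 implications in a chain connecting 19 propositions:
P1->P2, P2->P3, ..., P18->P19
Steps needed = (number of implications) - 1 = 18 - 1 = 17

17


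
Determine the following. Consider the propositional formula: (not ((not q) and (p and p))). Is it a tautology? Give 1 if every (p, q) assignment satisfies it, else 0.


Check all 4 assignments:
p=0, q=0: 1
p=0, q=1: 1
p=1, q=0: 0
p=1, q=1: 1
Satisfying count = 3/4.
Tautology iff count = 4: no.

0


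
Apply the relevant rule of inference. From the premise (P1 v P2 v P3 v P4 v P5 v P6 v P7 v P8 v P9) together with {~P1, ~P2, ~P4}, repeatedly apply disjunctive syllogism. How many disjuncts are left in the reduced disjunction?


Original disjuncts (9): P1, P2, P3, P4, P5, P6, P7, P8, P9
Negated (eliminate): ~P1, ~P2, ~P4
Remaining disjuncts: P3, P5, P6, P7, P8, P9
Count = 9 - 3 = 6

6


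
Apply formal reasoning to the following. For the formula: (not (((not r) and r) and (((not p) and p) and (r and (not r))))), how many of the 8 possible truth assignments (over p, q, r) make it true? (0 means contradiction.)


Check all 8 assignments:
p=0, q=0, r=0: 1
p=0, q=0, r=1: 1
p=0, q=1, r=0: 1
p=0, q=1, r=1: 1
p=1, q=0, r=0: 1
p=1, q=0, r=1: 1
p=1, q=1, r=0: 1
p=1, q=1, r=1: 1
Count of True = 8

8


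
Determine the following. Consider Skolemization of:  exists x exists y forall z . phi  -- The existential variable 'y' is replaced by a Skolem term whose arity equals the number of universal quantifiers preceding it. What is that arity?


Quantifier prefix: exists x exists y forall z
'y' is existentially quantified at position 2.
No universal quantifiers precede it.
Skolem function arity = 0 (a Skolem constant)

0


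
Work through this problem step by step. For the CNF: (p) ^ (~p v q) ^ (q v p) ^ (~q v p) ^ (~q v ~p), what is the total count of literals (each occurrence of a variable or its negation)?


Counting literals in each clause:
Clause 1: 1 literal(s)
Clause 2: 2 literal(s)
Clause 3: 2 literal(s)
Clause 4: 2 literal(s)
Clause 5: 2 literal(s)
Total = 9

9


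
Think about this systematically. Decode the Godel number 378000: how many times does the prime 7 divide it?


Factorize 378000 by dividing by 7 repeatedly.
Division steps: 7 divides 378000 exactly 1 time(s).
Exponent of 7 = 1

1


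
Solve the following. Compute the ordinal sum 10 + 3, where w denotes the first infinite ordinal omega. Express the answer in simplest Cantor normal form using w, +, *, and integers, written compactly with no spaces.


Compute 10 + 3.
Ordinal + is associative but NOT commutative; for finite n>0, n + w = w but w + n stays w+n.
Both operands finite; ordinal + agrees with natural +: 10 + 3 = 13.
Result = 13

13


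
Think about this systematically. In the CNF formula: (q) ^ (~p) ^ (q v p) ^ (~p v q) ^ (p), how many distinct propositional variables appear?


Identify each variable that appears in the formula.
Variables found: p, q
Count = 2

2


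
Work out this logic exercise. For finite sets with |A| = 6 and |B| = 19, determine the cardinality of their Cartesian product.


The Cartesian product A x B contains all ordered pairs (a, b).
|A x B| = |A| * |B| = 6 * 19 = 114

114


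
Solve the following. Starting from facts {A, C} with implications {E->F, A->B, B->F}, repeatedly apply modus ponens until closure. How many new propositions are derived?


Initial facts: {A, C}
Apply modus ponens to closure:
  A and A->B  =>  B
  B and B->F  =>  F
Final known: {A, B, C, F}
New propositions: {B, F}
Count = 2

2


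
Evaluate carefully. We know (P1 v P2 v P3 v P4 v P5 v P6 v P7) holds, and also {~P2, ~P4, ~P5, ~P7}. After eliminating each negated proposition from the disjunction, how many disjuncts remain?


Original disjuncts (7): P1, P2, P3, P4, P5, P6, P7
Negated (eliminate): ~P2, ~P4, ~P5, ~P7
Remaining disjuncts: P1, P3, P6
Count = 7 - 4 = 3

3


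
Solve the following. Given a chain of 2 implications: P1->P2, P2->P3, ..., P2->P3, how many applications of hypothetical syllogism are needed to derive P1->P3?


With 2 implications in a chain connecting 3 propositions:
P1->P2, P2->P3, ..., P2->P3
Steps needed = (number of implications) - 1 = 2 - 1 = 1

1


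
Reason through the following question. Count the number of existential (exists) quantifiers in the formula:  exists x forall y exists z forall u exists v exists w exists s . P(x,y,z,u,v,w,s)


Quantifier prefix: exists x forall y exists z forall u exists v exists w exists s
Mark each quantifier type:
  E U E U E E E
Universal count = 2, Existential count = 5
Asked for existential (exists) quantifiers: 5

5


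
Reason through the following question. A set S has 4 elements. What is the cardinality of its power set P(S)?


The power set of a set with n elements has 2^n elements.
|P(S)| = 2^4 = 16

16


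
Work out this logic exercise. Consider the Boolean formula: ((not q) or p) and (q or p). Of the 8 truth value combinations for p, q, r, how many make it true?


Evaluate all 8 assignments for p, q, r:
p=0, q=0, r=0: 0
p=0, q=0, r=1: 0
p=0, q=1, r=0: 0
p=0, q=1, r=1: 0
p=1, q=0, r=0: 1
p=1, q=0, r=1: 1
p=1, q=1, r=0: 1
p=1, q=1, r=1: 1
Satisfying count = 4

4


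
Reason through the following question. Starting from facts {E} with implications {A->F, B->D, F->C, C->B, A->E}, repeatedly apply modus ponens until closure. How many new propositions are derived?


Initial facts: {E}
Apply modus ponens to closure:
  (no implication fires)
Final known: {E}
New propositions: {(none)}
Count = 0

0


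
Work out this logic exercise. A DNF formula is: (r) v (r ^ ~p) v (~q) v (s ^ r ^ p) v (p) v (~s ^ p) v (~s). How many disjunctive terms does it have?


A DNF formula is a disjunction of terms (conjunctions).
Terms are separated by v.
Counting the disjuncts: 7 terms.

7


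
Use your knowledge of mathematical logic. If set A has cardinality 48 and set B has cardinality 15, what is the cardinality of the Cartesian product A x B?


The Cartesian product A x B contains all ordered pairs (a, b).
|A x B| = |A| * |B| = 48 * 15 = 720

720


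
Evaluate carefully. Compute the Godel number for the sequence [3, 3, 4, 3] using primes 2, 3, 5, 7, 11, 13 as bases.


Encode each element as an exponent of the corresponding prime:
  2^3 = 8
  3^3 = 27
  5^4 = 625
  7^3 = 343
Product = 8 * 27 * 625 * 343 = 46305000

46305000


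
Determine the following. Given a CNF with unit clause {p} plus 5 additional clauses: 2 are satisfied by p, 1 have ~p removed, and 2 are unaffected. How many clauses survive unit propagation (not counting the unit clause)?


Satisfied (removed): 2
Shortened (remain): 1
Unchanged (remain): 2
Remaining = 1 + 2 = 3

3


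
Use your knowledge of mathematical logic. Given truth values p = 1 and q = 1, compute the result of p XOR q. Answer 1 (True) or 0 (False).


p = 1, q = 1
Operation: p XOR q
Evaluate: 1 XOR 1 = 0

0


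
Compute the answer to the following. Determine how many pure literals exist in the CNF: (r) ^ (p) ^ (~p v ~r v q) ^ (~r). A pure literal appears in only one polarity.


Check each variable for pure literal status:
p: mixed (not pure)
q: pure positive
r: mixed (not pure)
Pure literal count = 1

1


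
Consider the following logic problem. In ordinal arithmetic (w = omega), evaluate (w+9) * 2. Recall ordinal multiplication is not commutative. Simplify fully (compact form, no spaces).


Compute (w+9) * 2.
Ordinal * is associative and left-distributive over +, but NOT commutative; for finite n>1, n*w = w but w*n stays w*n.
(w+9) * 2 = (w+9) repeated 2 times. Each intermediate +9 is absorbed by the following w; only the last survives: w*2+9.
Result = w*2+9

w*2+9


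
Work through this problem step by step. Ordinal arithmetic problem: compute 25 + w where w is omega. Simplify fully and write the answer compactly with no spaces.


Compute 25 + w.
Ordinal + is associative but NOT commutative; for finite n>0, n + w = w but w + n stays w+n.
Any finite left addend is absorbed by w on the right: 25 + w = w.
Result = w

w


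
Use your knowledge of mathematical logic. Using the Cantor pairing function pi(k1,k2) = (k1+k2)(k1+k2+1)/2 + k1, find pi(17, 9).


k1 + k2 = 26
(k1+k2)(k1+k2+1)/2 = 26 * 27 / 2 = 351
pi = 351 + 17 = 368

368


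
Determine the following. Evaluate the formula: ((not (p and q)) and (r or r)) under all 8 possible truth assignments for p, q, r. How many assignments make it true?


Check all 8 assignments:
p=0, q=0, r=0: 0
p=0, q=0, r=1: 1
p=0, q=1, r=0: 0
p=0, q=1, r=1: 1
p=1, q=0, r=0: 0
p=1, q=0, r=1: 1
p=1, q=1, r=0: 0
p=1, q=1, r=1: 0
Count of True = 3

3


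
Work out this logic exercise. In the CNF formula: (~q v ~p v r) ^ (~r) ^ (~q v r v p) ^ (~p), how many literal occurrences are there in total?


Counting literals in each clause:
Clause 1: 3 literal(s)
Clause 2: 1 literal(s)
Clause 3: 3 literal(s)
Clause 4: 1 literal(s)
Total = 8

8


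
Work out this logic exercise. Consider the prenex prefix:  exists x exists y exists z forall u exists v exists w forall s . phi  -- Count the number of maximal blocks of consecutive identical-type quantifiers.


Quantifier-type sequence: E E E A E E A  (A=forall, E=exists)
Group into maximal same-type runs:
  Ex3 | Ax1 | Ex2 | Ax1
Number of blocks = 4

4


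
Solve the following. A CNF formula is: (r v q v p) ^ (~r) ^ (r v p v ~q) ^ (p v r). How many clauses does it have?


A CNF formula is a conjunction of clauses.
Clauses are separated by ^.
Counting the conjuncts: 4 clauses.

4


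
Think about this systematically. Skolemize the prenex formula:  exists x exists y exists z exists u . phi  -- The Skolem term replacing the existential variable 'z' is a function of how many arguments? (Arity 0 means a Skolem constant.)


Quantifier prefix: exists x exists y exists z exists u
'z' is existentially quantified at position 3.
No universal quantifiers precede it.
Skolem function arity = 0 (a Skolem constant)

0


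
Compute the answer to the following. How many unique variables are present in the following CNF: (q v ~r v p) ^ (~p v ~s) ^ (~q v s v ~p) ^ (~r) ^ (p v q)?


Identify each variable that appears in the formula.
Variables found: p, q, r, s
Count = 4

4


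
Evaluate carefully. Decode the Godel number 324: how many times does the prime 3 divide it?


Factorize 324 by dividing by 3 repeatedly.
Division steps: 3 divides 324 exactly 4 time(s).
Exponent of 3 = 4

4


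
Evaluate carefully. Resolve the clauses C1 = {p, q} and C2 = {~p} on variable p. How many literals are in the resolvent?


Remove p from C1 and ~p from C2.
C1 remainder: {q}
C2 remainder: {}
Union (resolvent): {q}
Resolvent has 1 literal(s).

1


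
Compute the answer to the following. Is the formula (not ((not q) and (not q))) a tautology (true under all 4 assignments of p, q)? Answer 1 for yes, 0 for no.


Check all 4 assignments:
p=0, q=0: 0
p=0, q=1: 1
p=1, q=0: 0
p=1, q=1: 1
Satisfying count = 2/4.
Tautology iff count = 4: no.

0


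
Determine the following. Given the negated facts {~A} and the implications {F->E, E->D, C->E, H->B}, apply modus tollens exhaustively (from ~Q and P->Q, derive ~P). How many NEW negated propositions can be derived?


Initial negated facts: {~A}
Apply modus tollens to closure:
  (no implication fires)
Final negated: {~A}
New negations: {(none)}
Count = 0

0


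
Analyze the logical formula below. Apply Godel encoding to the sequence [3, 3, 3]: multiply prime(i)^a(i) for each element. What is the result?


Encode each element as an exponent of the corresponding prime:
  2^3 = 8
  3^3 = 27
  5^3 = 125
Product = 8 * 27 * 125 = 27000

27000


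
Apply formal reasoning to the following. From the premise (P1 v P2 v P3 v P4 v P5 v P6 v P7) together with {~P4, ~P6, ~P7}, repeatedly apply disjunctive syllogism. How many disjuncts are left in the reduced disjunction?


Original disjuncts (7): P1, P2, P3, P4, P5, P6, P7
Negated (eliminate): ~P4, ~P6, ~P7
Remaining disjuncts: P1, P2, P3, P5
Count = 7 - 3 = 4

4


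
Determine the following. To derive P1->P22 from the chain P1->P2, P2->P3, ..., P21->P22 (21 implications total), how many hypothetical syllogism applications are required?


With 21 implications in a chain connecting 22 propositions:
P1->P2, P2->P3, ..., P21->P22
Steps needed = (number of implications) - 1 = 21 - 1 = 20

20


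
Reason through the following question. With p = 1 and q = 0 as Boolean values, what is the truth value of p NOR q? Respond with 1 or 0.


p = 1, q = 0
Operation: p NOR q
Evaluate: 1 NOR 0 = 0

0


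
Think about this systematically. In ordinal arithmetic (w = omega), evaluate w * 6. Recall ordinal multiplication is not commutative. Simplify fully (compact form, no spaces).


Compute w * 6.
Ordinal * is associative and left-distributive over +, but NOT commutative; for finite n>1, n*w = w but w*n stays w*n.
w * 6 means 6 copies of w concatenated: w*6.
Result = w*6

w*6


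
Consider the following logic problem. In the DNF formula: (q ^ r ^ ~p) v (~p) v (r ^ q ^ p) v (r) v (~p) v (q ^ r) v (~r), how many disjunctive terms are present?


A DNF formula is a disjunction of terms (conjunctions).
Terms are separated by v.
Counting the disjuncts: 7 terms.

7


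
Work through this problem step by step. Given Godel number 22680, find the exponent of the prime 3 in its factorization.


Factorize 22680 by dividing by 3 repeatedly.
Division steps: 3 divides 22680 exactly 4 time(s).
Exponent of 3 = 4

4


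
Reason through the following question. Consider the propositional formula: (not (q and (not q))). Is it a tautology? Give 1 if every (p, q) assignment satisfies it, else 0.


Check all 4 assignments:
p=0, q=0: 1
p=0, q=1: 1
p=1, q=0: 1
p=1, q=1: 1
Satisfying count = 4/4.
Tautology iff count = 4: yes.

1


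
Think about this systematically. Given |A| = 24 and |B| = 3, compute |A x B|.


The Cartesian product A x B contains all ordered pairs (a, b).
|A x B| = |A| * |B| = 24 * 3 = 72

72


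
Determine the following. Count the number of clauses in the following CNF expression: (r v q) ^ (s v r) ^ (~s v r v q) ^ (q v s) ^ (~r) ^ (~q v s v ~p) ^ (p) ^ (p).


A CNF formula is a conjunction of clauses.
Clauses are separated by ^.
Counting the conjuncts: 8 clauses.

8


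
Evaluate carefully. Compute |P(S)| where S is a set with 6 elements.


The power set of a set with n elements has 2^n elements.
|P(S)| = 2^6 = 64

64


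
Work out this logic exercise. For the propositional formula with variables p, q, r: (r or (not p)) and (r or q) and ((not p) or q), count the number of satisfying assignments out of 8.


Evaluate all 8 assignments for p, q, r:
p=0, q=0, r=0: 0
p=0, q=0, r=1: 1
p=0, q=1, r=0: 1
p=0, q=1, r=1: 1
p=1, q=0, r=0: 0
p=1, q=0, r=1: 0
p=1, q=1, r=0: 0
p=1, q=1, r=1: 1
Satisfying count = 4

4


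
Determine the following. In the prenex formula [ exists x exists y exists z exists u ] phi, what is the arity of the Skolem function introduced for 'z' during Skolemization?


Quantifier prefix: exists x exists y exists z exists u
'z' is existentially quantified at position 3.
No universal quantifiers precede it.
Skolem function arity = 0 (a Skolem constant)

0


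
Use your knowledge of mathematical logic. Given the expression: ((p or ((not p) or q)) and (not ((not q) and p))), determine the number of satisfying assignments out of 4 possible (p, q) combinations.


Check all 4 assignments:
p=0, q=0: 1
p=0, q=1: 1
p=1, q=0: 0
p=1, q=1: 1
Count of True = 3

3


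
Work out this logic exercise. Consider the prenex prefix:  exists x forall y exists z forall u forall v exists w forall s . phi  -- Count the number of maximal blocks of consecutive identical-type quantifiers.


Quantifier-type sequence: E A E A A E A  (A=forall, E=exists)
Group into maximal same-type runs:
  Ex1 | Ax1 | Ex1 | Ax2 | Ex1 | Ax1
Number of blocks = 6

6


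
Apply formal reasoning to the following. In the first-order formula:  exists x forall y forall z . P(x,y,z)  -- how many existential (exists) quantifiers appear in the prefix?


Quantifier prefix: exists x forall y forall z
Mark each quantifier type:
  E U U
Universal count = 2, Existential count = 1
Asked for existential (exists) quantifiers: 1

1


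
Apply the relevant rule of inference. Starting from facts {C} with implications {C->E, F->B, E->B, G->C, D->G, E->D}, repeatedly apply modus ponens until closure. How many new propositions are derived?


Initial facts: {C}
Apply modus ponens to closure:
  C and C->E  =>  E
  E and E->B  =>  B
  E and E->D  =>  D
  D and D->G  =>  G
Final known: {B, C, D, E, G}
New propositions: {B, D, E, G}
Count = 4

4


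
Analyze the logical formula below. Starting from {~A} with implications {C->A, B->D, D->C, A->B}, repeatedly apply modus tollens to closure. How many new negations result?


Initial negated facts: {~A}
Apply modus tollens to closure:
  ~A and C->A  =>  ~C
  ~C and D->C  =>  ~D
  ~D and B->D  =>  ~B
Final negated: {~A, ~B, ~C, ~D}
New negations: {~B, ~C, ~D}
Count = 3

3


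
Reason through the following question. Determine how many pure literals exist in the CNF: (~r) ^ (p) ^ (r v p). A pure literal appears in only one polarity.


Check each variable for pure literal status:
p: pure positive
q: absent (not pure)
r: mixed (not pure)
Pure literal count = 1

1


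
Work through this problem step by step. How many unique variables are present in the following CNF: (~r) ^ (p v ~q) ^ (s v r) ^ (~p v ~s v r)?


Identify each variable that appears in the formula.
Variables found: p, q, r, s
Count = 4

4


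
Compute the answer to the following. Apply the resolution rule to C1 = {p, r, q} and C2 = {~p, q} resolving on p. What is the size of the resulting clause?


Remove p from C1 and ~p from C2.
C1 remainder: {r, q}
C2 remainder: {q}
Union (resolvent): {q, r}
Resolvent has 2 literal(s).

2


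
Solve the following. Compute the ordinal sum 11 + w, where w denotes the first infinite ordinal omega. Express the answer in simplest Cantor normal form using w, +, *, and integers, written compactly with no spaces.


Compute 11 + w.
Ordinal + is associative but NOT commutative; for finite n>0, n + w = w but w + n stays w+n.
Any finite left addend is absorbed by w on the right: 11 + w = w.
Result = w

w


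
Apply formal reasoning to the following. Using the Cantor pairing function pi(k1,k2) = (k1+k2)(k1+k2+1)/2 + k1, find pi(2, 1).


k1 + k2 = 3
(k1+k2)(k1+k2+1)/2 = 3 * 4 / 2 = 6
pi = 6 + 2 = 8

8


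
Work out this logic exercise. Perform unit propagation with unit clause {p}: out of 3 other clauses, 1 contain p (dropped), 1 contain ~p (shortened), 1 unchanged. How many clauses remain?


Satisfied (removed): 1
Shortened (remain): 1
Unchanged (remain): 1
Remaining = 1 + 1 = 2

2


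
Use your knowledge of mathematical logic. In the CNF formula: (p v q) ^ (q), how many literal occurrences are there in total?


Counting literals in each clause:
Clause 1: 2 literal(s)
Clause 2: 1 literal(s)
Total = 3

3


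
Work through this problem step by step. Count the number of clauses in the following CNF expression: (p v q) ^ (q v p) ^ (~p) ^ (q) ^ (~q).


A CNF formula is a conjunction of clauses.
Clauses are separated by ^.
Counting the conjuncts: 5 clauses.

5


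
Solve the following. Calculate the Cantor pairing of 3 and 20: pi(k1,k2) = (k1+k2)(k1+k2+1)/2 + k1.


k1 + k2 = 23
(k1+k2)(k1+k2+1)/2 = 23 * 24 / 2 = 276
pi = 276 + 3 = 279

279


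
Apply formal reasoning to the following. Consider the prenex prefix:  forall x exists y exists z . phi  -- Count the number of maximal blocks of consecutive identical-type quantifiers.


Quantifier-type sequence: A E E  (A=forall, E=exists)
Group into maximal same-type runs:
  Ax1 | Ex2
Number of blocks = 2

2
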